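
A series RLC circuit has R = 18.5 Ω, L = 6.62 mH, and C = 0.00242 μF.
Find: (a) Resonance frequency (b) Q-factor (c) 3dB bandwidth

Step 1 — Resonance: ω₀ = 1/√(LC) = 1/√(0.00662·2.42e-09) = 2.498e+05 rad/s.
Step 2 — f₀ = ω₀/(2π) = 3.976e+04 Hz.
Step 3 — Series Q: Q = ω₀L/R = 2.498e+05·0.00662/18.5 = 89.4.
Step 4 — Bandwidth: Δω = ω₀/Q = 2795 rad/s; BW = Δω/(2π) = 444.8 Hz.

(a) f₀ = 3.976e+04 Hz  (b) Q = 89.4  (c) BW = 444.8 Hz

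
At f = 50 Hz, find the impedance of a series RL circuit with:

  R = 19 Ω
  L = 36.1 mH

Step 1 — Angular frequency: ω = 2π·f = 2π·50 = 314.2 rad/s.
Step 2 — Component impedances:
  R: Z = R = 19 Ω
  L: Z = jωL = j·314.2·0.0361 = 0 + j11.34 Ω
Step 3 — Series combination: Z_total = R + L = 19 + j11.34 Ω = 22.13∠30.8° Ω.

Z = 19 + j11.34 Ω = 22.13∠30.8° Ω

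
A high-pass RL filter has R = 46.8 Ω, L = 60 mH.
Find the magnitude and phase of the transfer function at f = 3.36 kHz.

Step 1 — Angular frequency: ω = 2π·3360 = 2.111e+04 rad/s.
Step 2 — Transfer function: H(jω) = jωL/(R + jωL).
Step 3 — Numerator jωL = j·1267; denominator R + jωL = 46.8 + j1267.
Step 4 — H = 0.9986 + j0.0369.
Step 5 — Magnitude: |H| = 0.9993 (-0.0 dB); phase: φ = 2.1°.

|H| = 0.9993 (-0.0 dB), φ = 2.1°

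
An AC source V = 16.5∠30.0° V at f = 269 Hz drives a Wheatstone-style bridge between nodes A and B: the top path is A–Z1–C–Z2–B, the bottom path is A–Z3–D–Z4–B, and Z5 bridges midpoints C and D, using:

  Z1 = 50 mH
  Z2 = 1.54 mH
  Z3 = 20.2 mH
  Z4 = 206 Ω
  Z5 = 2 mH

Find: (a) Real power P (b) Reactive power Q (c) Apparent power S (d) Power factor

Step 1 — Angular frequency: ω = 2π·f = 2π·269 = 1690 rad/s.
Step 2 — Component impedances:
  Z1: Z = jωL = j·1690·0.05 = 0 + j84.51 Ω
  Z2: Z = jωL = j·1690·0.00154 = 0 + j2.603 Ω
  Z3: Z = jωL = j·1690·0.0202 = 0 + j34.14 Ω
  Z4: Z = R = 206 Ω
  Z5: Z = jωL = j·1690·0.002 = 0 + j3.38 Ω
Step 3 — Bridge requires nodal analysis (the Z5 bridge couples midpoints C and D, so the two paths cannot be reduced to a simple series/parallel combination). Setting node B to ground and injecting 1 A at node A, the 3-node admittance system at A, C, D solves to V_A = Z_AB = 0.1186 + j28.58 Ω = 28.58∠89.8° Ω.
Step 4 — Source phasor: V = 16.5∠30.0° V = 14.29 + j8.25 V.
Step 5 — Current: I = V / Z = 0.2907 - j0.4987 A = 0.5772∠-59.8° A.
Step 6 — Complex power: S = V·I* = 0.0395 + j9.524 VA.
Step 7 — Real power: P = Re(S) = 0.0395 W.
Step 8 — Reactive power: Q = Im(S) = 9.524 VAR.
Step 9 — Apparent power: |S| = 9.524 VA.
Step 10 — Power factor: PF = P/|S| = 0.004147 (lagging).

(a) P = 0.0395 W  (b) Q = 9.524 VAR  (c) S = 9.524 VA  (d) PF = 0.004147 (lagging)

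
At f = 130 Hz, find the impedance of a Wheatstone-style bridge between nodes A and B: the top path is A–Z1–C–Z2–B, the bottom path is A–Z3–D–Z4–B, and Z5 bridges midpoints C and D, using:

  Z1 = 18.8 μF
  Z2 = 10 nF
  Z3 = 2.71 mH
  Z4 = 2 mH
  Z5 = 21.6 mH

Step 1 — Angular frequency: ω = 2π·f = 2π·130 = 816.8 rad/s.
Step 2 — Component impedances:
  Z1: Z = 1/(jωC) = -j/(ω·C) = 0 - j65.12 Ω
  Z2: Z = 1/(jωC) = -j/(ω·C) = 0 - j1.224e+05 Ω
  Z3: Z = jωL = j·816.8·0.00271 = 0 + j2.214 Ω
  Z4: Z = jωL = j·816.8·0.002 = 0 + j1.634 Ω
  Z5: Z = jωL = j·816.8·0.0216 = 0 + j17.64 Ω
Step 3 — Bridge requires nodal analysis (the Z5 bridge couples midpoints C and D, so the two paths cannot be reduced to a simple series/parallel combination). Setting node B to ground and injecting 1 A at node A, the 3-node admittance system at A, C, D solves to V_A = Z_AB = 0 + j3.955 Ω = 3.955∠90.0° Ω.

Z = 0 + j3.955 Ω = 3.955∠90.0° Ω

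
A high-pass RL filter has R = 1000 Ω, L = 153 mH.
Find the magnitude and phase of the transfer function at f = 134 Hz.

Step 1 — Angular frequency: ω = 2π·134 = 841.9 rad/s.
Step 2 — Transfer function: H(jω) = jωL/(R + jωL).
Step 3 — Numerator jωL = j·128.8; denominator R + jωL = 1000 + j128.8.
Step 4 — H = 0.01632 + j0.1267.
Step 5 — Magnitude: |H| = 0.1278 (-17.9 dB); phase: φ = 82.7°.

|H| = 0.1278 (-17.9 dB), φ = 82.7°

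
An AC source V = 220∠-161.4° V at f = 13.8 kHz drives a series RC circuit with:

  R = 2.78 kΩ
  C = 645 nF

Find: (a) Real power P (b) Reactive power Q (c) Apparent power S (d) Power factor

Step 1 — Angular frequency: ω = 2π·f = 2π·1.38e+04 = 8.671e+04 rad/s.
Step 2 — Component impedances:
  R: Z = R = 2780 Ω
  C: Z = 1/(jωC) = -j/(ω·C) = 0 - j17.88 Ω
Step 3 — Series combination: Z_total = R + C = 2780 - j17.88 Ω = 2780∠-0.4° Ω.
Step 4 — Source phasor: V = 220∠-161.4° V = -208.5 - j70.17 V.
Step 5 — Current: I = V / Z = -0.07484 - j0.02572 A = 0.07914∠-161.0° A.
Step 6 — Complex power: S = V·I* = 17.41 - j0.112 VA.
Step 7 — Real power: P = Re(S) = 17.41 W.
Step 8 — Reactive power: Q = Im(S) = -0.112 VAR.
Step 9 — Apparent power: |S| = 17.41 VA.
Step 10 — Power factor: PF = P/|S| = 1 (leading).

(a) P = 17.41 W  (b) Q = -0.112 VAR  (c) S = 17.41 VA  (d) PF = 1 (leading)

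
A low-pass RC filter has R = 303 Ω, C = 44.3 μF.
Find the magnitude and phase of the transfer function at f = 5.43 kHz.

Step 1 — Angular frequency: ω = 2π·5430 = 3.412e+04 rad/s.
Step 2 — Transfer function: H(jω) = 1/(1 + jωRC).
Step 3 — Denominator: 1 + jωRC = 1 + j·3.412e+04·303·4.43e-05 = 1 + j458.
Step 4 — H = 4.768e-06 - j0.002184.
Step 5 — Magnitude: |H| = 0.002184 (-53.2 dB); phase: φ = -89.9°.

|H| = 0.002184 (-53.2 dB), φ = -89.9°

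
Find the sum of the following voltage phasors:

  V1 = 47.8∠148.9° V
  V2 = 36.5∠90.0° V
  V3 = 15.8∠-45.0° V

Step 1 — Convert each phasor to rectangular form:
  V1 = 47.8·(cos(148.9°) + j·sin(148.9°)) = -40.93 + j24.69 V
  V2 = 36.5·(cos(90.0°) + j·sin(90.0°)) = 0 + j36.5 V
  V3 = 15.8·(cos(-45.0°) + j·sin(-45.0°)) = 11.17 - j11.17 V
Step 2 — Sum components: V_total = -29.76 + j50.02 V.
Step 3 — Convert to polar: |V_total| = 58.2 V, ∠V_total = 120.7°.

V_total = 58.2∠120.7° V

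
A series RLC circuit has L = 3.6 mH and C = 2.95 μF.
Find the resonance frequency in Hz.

Step 1 — Resonance condition Im(Z)=0 gives ω₀ = 1/√(LC).
Step 2 — ω₀ = 1/√(0.0036·2.95e-06) = 9704 rad/s.
Step 3 — f₀ = ω₀/(2π) = 1544 Hz.

f₀ = 1544 Hz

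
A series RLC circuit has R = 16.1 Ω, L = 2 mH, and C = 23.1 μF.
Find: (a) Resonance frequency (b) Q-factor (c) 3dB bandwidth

Step 1 — Resonance: ω₀ = 1/√(LC) = 1/√(0.002·2.31e-05) = 4652 rad/s.
Step 2 — f₀ = ω₀/(2π) = 740.5 Hz.
Step 3 — Series Q: Q = ω₀L/R = 4652·0.002/16.1 = 0.5779.
Step 4 — Bandwidth: Δω = ω₀/Q = 8050 rad/s; BW = Δω/(2π) = 1281 Hz.

(a) f₀ = 740.5 Hz  (b) Q = 0.5779  (c) BW = 1281 Hz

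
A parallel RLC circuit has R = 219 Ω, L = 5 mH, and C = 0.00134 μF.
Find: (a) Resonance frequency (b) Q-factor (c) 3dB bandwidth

Step 1 — Resonance: ω₀ = 1/√(LC) = 1/√(0.005·1.34e-09) = 3.863e+05 rad/s.
Step 2 — f₀ = ω₀/(2π) = 6.149e+04 Hz.
Step 3 — Parallel Q: Q = R/(ω₀L) = 219/(3.863e+05·0.005) = 0.1134.
Step 4 — Bandwidth: Δω = ω₀/Q = 3.408e+06 rad/s; BW = Δω/(2π) = 5.423e+05 Hz.

(a) f₀ = 6.149e+04 Hz  (b) Q = 0.1134  (c) BW = 5.423e+05 Hz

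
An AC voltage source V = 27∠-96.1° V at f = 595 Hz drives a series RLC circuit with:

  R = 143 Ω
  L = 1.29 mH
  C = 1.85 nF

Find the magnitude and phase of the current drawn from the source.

Step 1 — Angular frequency: ω = 2π·f = 2π·595 = 3738 rad/s.
Step 2 — Component impedances:
  R: Z = R = 143 Ω
  L: Z = jωL = j·3738·0.00129 = 0 + j4.823 Ω
  C: Z = 1/(jωC) = -j/(ω·C) = 0 - j1.446e+05 Ω
Step 3 — Series combination: Z_total = R + L + C = 143 - j1.446e+05 Ω = 1.446e+05∠-89.9° Ω.
Step 4 — Source phasor: V = 27∠-96.1° V = -2.869 - j26.85 V.
Step 5 — Ohm's law: I = V / Z_total = (-2.869 - j26.85) / (143 - j1.446e+05) = 0.0001857 - j2.003e-05 A.
Step 6 — Convert to polar: |I| = 0.0001867 A, ∠I = -6.2°.

I = 0.0001867∠-6.2° A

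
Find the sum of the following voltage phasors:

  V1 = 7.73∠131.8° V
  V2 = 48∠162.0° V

Step 1 — Convert each phasor to rectangular form:
  V1 = 7.73·(cos(131.8°) + j·sin(131.8°)) = -5.152 + j5.763 V
  V2 = 48·(cos(162.0°) + j·sin(162.0°)) = -45.65 + j14.83 V
Step 2 — Sum components: V_total = -50.8 + j20.6 V.
Step 3 — Convert to polar: |V_total| = 54.82 V, ∠V_total = 157.9°.

V_total = 54.82∠157.9° V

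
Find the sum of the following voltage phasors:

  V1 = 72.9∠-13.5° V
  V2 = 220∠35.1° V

Step 1 — Convert each phasor to rectangular form:
  V1 = 72.9·(cos(-13.5°) + j·sin(-13.5°)) = 70.89 - j17.02 V
  V2 = 220·(cos(35.1°) + j·sin(35.1°)) = 180 + j126.5 V
Step 2 — Sum components: V_total = 250.9 + j109.5 V.
Step 3 — Convert to polar: |V_total| = 273.7 V, ∠V_total = 23.6°.

V_total = 273.7∠23.6° V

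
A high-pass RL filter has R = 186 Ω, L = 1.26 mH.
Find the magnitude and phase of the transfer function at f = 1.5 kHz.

Step 1 — Angular frequency: ω = 2π·1500 = 9425 rad/s.
Step 2 — Transfer function: H(jω) = jωL/(R + jωL).
Step 3 — Numerator jωL = j·11.88; denominator R + jωL = 186 + j11.88.
Step 4 — H = 0.00406 + j0.06359.
Step 5 — Magnitude: |H| = 0.06372 (-23.9 dB); phase: φ = 86.3°.

|H| = 0.06372 (-23.9 dB), φ = 86.3°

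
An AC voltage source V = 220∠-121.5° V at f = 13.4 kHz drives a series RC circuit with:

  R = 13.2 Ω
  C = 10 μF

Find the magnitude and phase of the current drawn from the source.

Step 1 — Angular frequency: ω = 2π·f = 2π·1.34e+04 = 8.419e+04 rad/s.
Step 2 — Component impedances:
  R: Z = R = 13.2 Ω
  C: Z = 1/(jωC) = -j/(ω·C) = 0 - j1.188 Ω
Step 3 — Series combination: Z_total = R + C = 13.2 - j1.188 Ω = 13.25∠-5.1° Ω.
Step 4 — Source phasor: V = 220∠-121.5° V = -114.9 - j187.6 V.
Step 5 — Ohm's law: I = V / Z_total = (-114.9 - j187.6) / (13.2 - j1.188) = -7.37 - j14.87 A.
Step 6 — Convert to polar: |I| = 16.6 A, ∠I = -116.4°.

I = 16.6∠-116.4° A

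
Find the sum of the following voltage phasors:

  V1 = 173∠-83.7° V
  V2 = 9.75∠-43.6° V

Step 1 — Convert each phasor to rectangular form:
  V1 = 173·(cos(-83.7°) + j·sin(-83.7°)) = 18.98 - j172 V
  V2 = 9.75·(cos(-43.6°) + j·sin(-43.6°)) = 7.061 - j6.724 V
Step 2 — Sum components: V_total = 26.04 - j178.7 V.
Step 3 — Convert to polar: |V_total| = 180.6 V, ∠V_total = -81.7°.

V_total = 180.6∠-81.7° V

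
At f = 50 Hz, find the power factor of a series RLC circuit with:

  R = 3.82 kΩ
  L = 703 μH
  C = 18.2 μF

Step 1 — Angular frequency: ω = 2π·f = 2π·50 = 314.2 rad/s.
Step 2 — Component impedances:
  R: Z = R = 3820 Ω
  L: Z = jωL = j·314.2·0.000703 = 0 + j0.2209 Ω
  C: Z = 1/(jωC) = -j/(ω·C) = 0 - j174.9 Ω
Step 3 — Series combination: Z_total = R + L + C = 3820 - j174.7 Ω = 3824∠-2.6° Ω.
Step 4 — Power factor: PF = cos(φ) = Re(Z)/|Z| = 3820/3824 = 0.999.
Step 5 — Type: Im(Z) = -174.7 ⇒ leading (phase φ = -2.6°).

PF = 0.999 (leading, φ = -2.6°)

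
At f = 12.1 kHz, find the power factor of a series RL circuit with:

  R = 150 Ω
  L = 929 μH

Step 1 — Angular frequency: ω = 2π·f = 2π·1.21e+04 = 7.603e+04 rad/s.
Step 2 — Component impedances:
  R: Z = R = 150 Ω
  L: Z = jωL = j·7.603e+04·0.000929 = 0 + j70.63 Ω
Step 3 — Series combination: Z_total = R + L = 150 + j70.63 Ω = 165.8∠25.2° Ω.
Step 4 — Power factor: PF = cos(φ) = Re(Z)/|Z| = 150/165.8 = 0.9047.
Step 5 — Type: Im(Z) = 70.63 ⇒ lagging (phase φ = 25.2°).

PF = 0.9047 (lagging, φ = 25.2°)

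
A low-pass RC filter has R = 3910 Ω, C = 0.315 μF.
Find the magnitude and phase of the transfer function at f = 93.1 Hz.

Step 1 — Angular frequency: ω = 2π·93.1 = 585 rad/s.
Step 2 — Transfer function: H(jω) = 1/(1 + jωRC).
Step 3 — Denominator: 1 + jωRC = 1 + j·585·3910·3.15e-07 = 1 + j0.7205.
Step 4 — H = 0.6583 - j0.4743.
Step 5 — Magnitude: |H| = 0.8114 (-1.8 dB); phase: φ = -35.8°.

|H| = 0.8114 (-1.8 dB), φ = -35.8°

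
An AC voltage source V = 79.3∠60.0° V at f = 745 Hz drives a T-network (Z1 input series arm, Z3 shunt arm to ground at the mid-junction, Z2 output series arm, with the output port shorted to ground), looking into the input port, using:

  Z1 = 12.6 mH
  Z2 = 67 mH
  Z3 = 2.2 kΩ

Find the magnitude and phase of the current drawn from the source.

Step 1 — Angular frequency: ω = 2π·f = 2π·745 = 4681 rad/s.
Step 2 — Component impedances:
  Z1: Z = jωL = j·4681·0.0126 = 0 + j58.98 Ω
  Z2: Z = jωL = j·4681·0.067 = 0 + j313.6 Ω
  Z3: Z = R = 2200 Ω
Step 3 — With the output port shorted to ground, the output series arm Z2 runs from the junction to ground; the shunt arm Z3 also runs from the junction to ground. They appear in parallel: Z3 || Z2 = 43.82 + j307.4 Ω.
Step 4 — Series with input arm Z1: Z_in = Z1 + (Z3 || Z2) = 43.82 + j366.4 Ω = 369∠83.2° Ω.
Step 5 — Source phasor: V = 79.3∠60.0° V = 39.65 + j68.68 V.
Step 6 — Ohm's law: I = V / Z_total = (39.65 + j68.68) / (43.82 + j366.4) = 0.1976 - j0.0846 A.
Step 7 — Convert to polar: |I| = 0.2149 A, ∠I = -23.2°.

I = 0.2149∠-23.2° A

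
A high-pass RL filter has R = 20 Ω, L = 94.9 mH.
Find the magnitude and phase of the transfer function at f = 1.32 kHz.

Step 1 — Angular frequency: ω = 2π·1320 = 8294 rad/s.
Step 2 — Transfer function: H(jω) = jωL/(R + jωL).
Step 3 — Numerator jωL = j·787.1; denominator R + jωL = 20 + j787.1.
Step 4 — H = 0.9994 + j0.02539.
Step 5 — Magnitude: |H| = 0.9997 (-0.0 dB); phase: φ = 1.5°.

|H| = 0.9997 (-0.0 dB), φ = 1.5°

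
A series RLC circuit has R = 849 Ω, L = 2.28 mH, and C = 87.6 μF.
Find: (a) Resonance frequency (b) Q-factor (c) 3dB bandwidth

Step 1 — Resonance condition Im(Z)=0 gives ω₀ = 1/√(LC).
Step 2 — ω₀ = 1/√(0.00228·8.76e-05) = 2238 rad/s.
Step 3 — f₀ = ω₀/(2π) = 356.1 Hz.
Step 4 — Series Q: Q = ω₀L/R = 2238·0.00228/849 = 0.006009.
Step 5 — 3dB bandwidth: Δω = ω₀/Q = 3.724e+05 rad/s; BW = Δω/(2π) = 5.926e+04 Hz.

(a) f₀ = 356.1 Hz  (b) Q = 0.006009  (c) BW = 5.926e+04 Hz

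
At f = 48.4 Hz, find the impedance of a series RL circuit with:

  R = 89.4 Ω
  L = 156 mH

Step 1 — Angular frequency: ω = 2π·f = 2π·48.4 = 304.1 rad/s.
Step 2 — Component impedances:
  R: Z = R = 89.4 Ω
  L: Z = jωL = j·304.1·0.156 = 0 + j47.44 Ω
Step 3 — Series combination: Z_total = R + L = 89.4 + j47.44 Ω = 101.2∠28.0° Ω.

Z = 89.4 + j47.44 Ω = 101.2∠28.0° Ω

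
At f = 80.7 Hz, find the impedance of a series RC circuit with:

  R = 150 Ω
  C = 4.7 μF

Step 1 — Angular frequency: ω = 2π·f = 2π·80.7 = 507.1 rad/s.
Step 2 — Component impedances:
  R: Z = R = 150 Ω
  C: Z = 1/(jωC) = -j/(ω·C) = 0 - j419.6 Ω
Step 3 — Series combination: Z_total = R + C = 150 - j419.6 Ω = 445.6∠-70.3° Ω.

Z = 150 - j419.6 Ω = 445.6∠-70.3° Ω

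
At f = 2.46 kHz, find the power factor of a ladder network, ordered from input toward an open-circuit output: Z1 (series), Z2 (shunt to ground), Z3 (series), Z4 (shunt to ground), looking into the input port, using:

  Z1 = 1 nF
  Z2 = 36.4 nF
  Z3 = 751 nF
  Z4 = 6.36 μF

Step 1 — Angular frequency: ω = 2π·f = 2π·2460 = 1.546e+04 rad/s.
Step 2 — Component impedances:
  Z1: Z = 1/(jωC) = -j/(ω·C) = 0 - j6.47e+04 Ω
  Z2: Z = 1/(jωC) = -j/(ω·C) = 0 - j1777 Ω
  Z3: Z = 1/(jωC) = -j/(ω·C) = 0 - j86.15 Ω
  Z4: Z = 1/(jωC) = -j/(ω·C) = 0 - j10.17 Ω
Step 3 — Ladder network (open output): work backward from the far end, alternating series and parallel combinations. Z_in = 0 - j6.479e+04 Ω = 6.479e+04∠-90.0° Ω.
Step 4 — Power factor: PF = cos(φ) = Re(Z)/|Z| = 0/6.479e+04 = 0.
Step 5 — Type: Im(Z) = -6.479e+04 ⇒ leading (phase φ = -90.0°).

PF = 0 (leading, φ = -90.0°)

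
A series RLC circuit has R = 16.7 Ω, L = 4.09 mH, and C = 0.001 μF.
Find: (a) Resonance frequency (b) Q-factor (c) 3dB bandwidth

Step 1 — Resonance: ω₀ = 1/√(LC) = 1/√(0.00409·1e-09) = 4.945e+05 rad/s.
Step 2 — f₀ = ω₀/(2π) = 7.87e+04 Hz.
Step 3 — Series Q: Q = ω₀L/R = 4.945e+05·0.00409/16.7 = 121.1.
Step 4 — Bandwidth: Δω = ω₀/Q = 4083 rad/s; BW = Δω/(2π) = 649.9 Hz.

(a) f₀ = 7.87e+04 Hz  (b) Q = 121.1  (c) BW = 649.9 Hz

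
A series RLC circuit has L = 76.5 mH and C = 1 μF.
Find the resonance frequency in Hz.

Step 1 — Resonance condition Im(Z)=0 gives ω₀ = 1/√(LC).
Step 2 — ω₀ = 1/√(0.0765·1e-06) = 3616 rad/s.
Step 3 — f₀ = ω₀/(2π) = 575.4 Hz.

f₀ = 575.4 Hz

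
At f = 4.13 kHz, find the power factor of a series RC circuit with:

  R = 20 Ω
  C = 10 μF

Step 1 — Angular frequency: ω = 2π·f = 2π·4130 = 2.595e+04 rad/s.
Step 2 — Component impedances:
  R: Z = R = 20 Ω
  C: Z = 1/(jωC) = -j/(ω·C) = 0 - j3.854 Ω
Step 3 — Series combination: Z_total = R + C = 20 - j3.854 Ω = 20.37∠-10.9° Ω.
Step 4 — Power factor: PF = cos(φ) = Re(Z)/|Z| = 20/20.368 = 0.9819.
Step 5 — Type: Im(Z) = -3.854 ⇒ leading (phase φ = -10.9°).

PF = 0.9819 (leading, φ = -10.9°)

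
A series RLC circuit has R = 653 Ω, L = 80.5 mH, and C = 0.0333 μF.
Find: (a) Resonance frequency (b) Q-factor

Step 1 — Resonance condition Im(Z)=0 gives ω₀ = 1/√(LC).
Step 2 — ω₀ = 1/√(0.0805·3.33e-08) = 1.931e+04 rad/s.
Step 3 — f₀ = ω₀/(2π) = 3074 Hz.
Step 4 — Series Q: Q = ω₀L/R = 1.931e+04·0.0805/653 = 2.381.

(a) f₀ = 3074 Hz  (b) Q = 2.381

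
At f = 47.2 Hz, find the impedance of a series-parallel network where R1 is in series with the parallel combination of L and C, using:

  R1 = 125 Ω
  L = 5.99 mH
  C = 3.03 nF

Step 1 — Angular frequency: ω = 2π·f = 2π·47.2 = 296.6 rad/s.
Step 2 — Component impedances:
  R1: Z = R = 125 Ω
  L: Z = jωL = j·296.6·0.00599 = 0 + j1.776 Ω
  C: Z = 1/(jωC) = -j/(ω·C) = 0 - j1.113e+06 Ω
Step 3 — Parallel branch: L || C = 1/(1/L + 1/C) = 0 + j1.776 Ω.
Step 4 — Series with R1: Z_total = R1 + (L || C) = 125 + j1.776 Ω = 125∠0.8° Ω.

Z = 125 + j1.776 Ω = 125∠0.8° Ω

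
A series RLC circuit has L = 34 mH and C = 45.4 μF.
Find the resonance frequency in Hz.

Step 1 — Resonance condition Im(Z)=0 gives ω₀ = 1/√(LC).
Step 2 — ω₀ = 1/√(0.034·4.54e-05) = 804.9 rad/s.
Step 3 — f₀ = ω₀/(2π) = 128.1 Hz.

f₀ = 128.1 Hz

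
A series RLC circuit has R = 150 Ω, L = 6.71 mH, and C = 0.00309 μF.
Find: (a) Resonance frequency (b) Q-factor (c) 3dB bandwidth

Step 1 — Resonance: ω₀ = 1/√(LC) = 1/√(0.00671·3.09e-09) = 2.196e+05 rad/s.
Step 2 — f₀ = ω₀/(2π) = 3.495e+04 Hz.
Step 3 — Series Q: Q = ω₀L/R = 2.196e+05·0.00671/150 = 9.824.
Step 4 — Bandwidth: Δω = ω₀/Q = 2.235e+04 rad/s; BW = Δω/(2π) = 3558 Hz.

(a) f₀ = 3.495e+04 Hz  (b) Q = 9.824  (c) BW = 3558 Hz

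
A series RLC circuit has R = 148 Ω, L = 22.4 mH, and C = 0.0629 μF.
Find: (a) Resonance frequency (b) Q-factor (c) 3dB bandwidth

Step 1 — Resonance: ω₀ = 1/√(LC) = 1/√(0.0224·6.29e-08) = 2.664e+04 rad/s.
Step 2 — f₀ = ω₀/(2π) = 4240 Hz.
Step 3 — Series Q: Q = ω₀L/R = 2.664e+04·0.0224/148 = 4.032.
Step 4 — Bandwidth: Δω = ω₀/Q = 6607 rad/s; BW = Δω/(2π) = 1052 Hz.

(a) f₀ = 4240 Hz  (b) Q = 4.032  (c) BW = 1052 Hz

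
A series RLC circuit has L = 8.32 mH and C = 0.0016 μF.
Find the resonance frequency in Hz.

Step 1 — Resonance condition Im(Z)=0 gives ω₀ = 1/√(LC).
Step 2 — ω₀ = 1/√(0.00832·1.6e-09) = 2.741e+05 rad/s.
Step 3 — f₀ = ω₀/(2π) = 4.362e+04 Hz.

f₀ = 4.362e+04 Hz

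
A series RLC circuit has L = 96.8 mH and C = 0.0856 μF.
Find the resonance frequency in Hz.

Step 1 — Resonance condition Im(Z)=0 gives ω₀ = 1/√(LC).
Step 2 — ω₀ = 1/√(0.0968·8.56e-08) = 1.099e+04 rad/s.
Step 3 — f₀ = ω₀/(2π) = 1748 Hz.

f₀ = 1748 Hz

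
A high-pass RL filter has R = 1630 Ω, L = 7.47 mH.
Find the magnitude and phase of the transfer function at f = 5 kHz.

Step 1 — Angular frequency: ω = 2π·5000 = 3.142e+04 rad/s.
Step 2 — Transfer function: H(jω) = jωL/(R + jωL).
Step 3 — Numerator jωL = j·234.7; denominator R + jωL = 1630 + j234.7.
Step 4 — H = 0.02031 + j0.141.
Step 5 — Magnitude: |H| = 0.1425 (-16.9 dB); phase: φ = 81.8°.

|H| = 0.1425 (-16.9 dB), φ = 81.8°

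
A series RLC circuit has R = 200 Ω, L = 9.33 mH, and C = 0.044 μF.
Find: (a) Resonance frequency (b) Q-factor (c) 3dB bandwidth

Step 1 — Resonance: ω₀ = 1/√(LC) = 1/√(0.00933·4.4e-08) = 4.936e+04 rad/s.
Step 2 — f₀ = ω₀/(2π) = 7855 Hz.
Step 3 — Series Q: Q = ω₀L/R = 4.936e+04·0.00933/200 = 2.302.
Step 4 — Bandwidth: Δω = ω₀/Q = 2.144e+04 rad/s; BW = Δω/(2π) = 3412 Hz.

(a) f₀ = 7855 Hz  (b) Q = 2.302  (c) BW = 3412 Hz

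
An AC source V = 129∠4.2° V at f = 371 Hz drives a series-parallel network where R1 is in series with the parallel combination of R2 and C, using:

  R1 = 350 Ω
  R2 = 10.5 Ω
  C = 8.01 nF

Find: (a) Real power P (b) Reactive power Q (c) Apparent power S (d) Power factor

Step 1 — Angular frequency: ω = 2π·f = 2π·371 = 2331 rad/s.
Step 2 — Component impedances:
  R1: Z = R = 350 Ω
  R2: Z = R = 10.5 Ω
  C: Z = 1/(jωC) = -j/(ω·C) = 0 - j5.356e+04 Ω
Step 3 — Parallel branch: R2 || C = 1/(1/R2 + 1/C) = 10.5 - j0.002059 Ω.
Step 4 — Series with R1: Z_total = R1 + (R2 || C) = 360.5 - j0.002059 Ω = 360.5∠-0.0° Ω.
Step 5 — Source phasor: V = 129∠4.2° V = 128.7 + j9.448 V.
Step 6 — Current: I = V / Z = 0.3569 + j0.02621 A = 0.3578∠4.2° A.
Step 7 — Complex power: S = V·I* = 46.16 - j0.0002636 VA.
Step 8 — Real power: P = Re(S) = 46.16 W.
Step 9 — Reactive power: Q = Im(S) = -0.0002636 VAR.
Step 10 — Apparent power: |S| = 46.16 VA.
Step 11 — Power factor: PF = P/|S| = 1 (leading).

(a) P = 46.16 W  (b) Q = -0.0002636 VAR  (c) S = 46.16 VA  (d) PF = 1 (leading)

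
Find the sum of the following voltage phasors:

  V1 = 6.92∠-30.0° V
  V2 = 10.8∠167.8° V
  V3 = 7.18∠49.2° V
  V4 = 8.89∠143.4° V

Step 1 — Convert each phasor to rectangular form:
  V1 = 6.92·(cos(-30.0°) + j·sin(-30.0°)) = 5.993 - j3.46 V
  V2 = 10.8·(cos(167.8°) + j·sin(167.8°)) = -10.56 + j2.282 V
  V3 = 7.18·(cos(49.2°) + j·sin(49.2°)) = 4.692 + j5.435 V
  V4 = 8.89·(cos(143.4°) + j·sin(143.4°)) = -7.137 + j5.3 V
Step 2 — Sum components: V_total = -7.009 + j9.558 V.
Step 3 — Convert to polar: |V_total| = 11.85 V, ∠V_total = 126.3°.

V_total = 11.85∠126.3° V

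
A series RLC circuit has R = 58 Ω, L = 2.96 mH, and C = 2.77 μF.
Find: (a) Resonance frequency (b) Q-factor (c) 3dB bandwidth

Step 1 — Resonance: ω₀ = 1/√(LC) = 1/√(0.00296·2.77e-06) = 1.104e+04 rad/s.
Step 2 — f₀ = ω₀/(2π) = 1758 Hz.
Step 3 — Series Q: Q = ω₀L/R = 1.104e+04·0.00296/58 = 0.5636.
Step 4 — Bandwidth: Δω = ω₀/Q = 1.959e+04 rad/s; BW = Δω/(2π) = 3119 Hz.

(a) f₀ = 1758 Hz  (b) Q = 0.5636  (c) BW = 3119 Hz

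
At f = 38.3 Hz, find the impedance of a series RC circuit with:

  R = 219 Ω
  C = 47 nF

Step 1 — Angular frequency: ω = 2π·f = 2π·38.3 = 240.6 rad/s.
Step 2 — Component impedances:
  R: Z = R = 219 Ω
  C: Z = 1/(jωC) = -j/(ω·C) = 0 - j8.841e+04 Ω
Step 3 — Series combination: Z_total = R + C = 219 - j8.841e+04 Ω = 8.841e+04∠-89.9° Ω.

Z = 219 - j8.841e+04 Ω = 8.841e+04∠-89.9° Ω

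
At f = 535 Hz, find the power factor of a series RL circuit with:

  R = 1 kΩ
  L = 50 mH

Step 1 — Angular frequency: ω = 2π·f = 2π·535 = 3362 rad/s.
Step 2 — Component impedances:
  R: Z = R = 1000 Ω
  L: Z = jωL = j·3362·0.05 = 0 + j168.1 Ω
Step 3 — Series combination: Z_total = R + L = 1000 + j168.1 Ω = 1014∠9.5° Ω.
Step 4 — Power factor: PF = cos(φ) = Re(Z)/|Z| = 1000/1014 = 0.9862.
Step 5 — Type: Im(Z) = 168.1 ⇒ lagging (phase φ = 9.5°).

PF = 0.9862 (lagging, φ = 9.5°)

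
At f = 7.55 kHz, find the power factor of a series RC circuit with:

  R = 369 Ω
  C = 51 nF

Step 1 — Angular frequency: ω = 2π·f = 2π·7550 = 4.744e+04 rad/s.
Step 2 — Component impedances:
  R: Z = R = 369 Ω
  C: Z = 1/(jωC) = -j/(ω·C) = 0 - j413.3 Ω
Step 3 — Series combination: Z_total = R + C = 369 - j413.3 Ω = 554.1∠-48.2° Ω.
Step 4 — Power factor: PF = cos(φ) = Re(Z)/|Z| = 369/554.08 = 0.666.
Step 5 — Type: Im(Z) = -413.3 ⇒ leading (phase φ = -48.2°).

PF = 0.666 (leading, φ = -48.2°)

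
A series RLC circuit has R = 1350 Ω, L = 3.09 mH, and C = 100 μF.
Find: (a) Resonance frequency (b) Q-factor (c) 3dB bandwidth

Step 1 — Resonance: ω₀ = 1/√(LC) = 1/√(0.00309·0.0001) = 1799 rad/s.
Step 2 — f₀ = ω₀/(2π) = 286.3 Hz.
Step 3 — Series Q: Q = ω₀L/R = 1799·0.00309/1350 = 0.004118.
Step 4 — Bandwidth: Δω = ω₀/Q = 4.369e+05 rad/s; BW = Δω/(2π) = 6.953e+04 Hz.

(a) f₀ = 286.3 Hz  (b) Q = 0.004118  (c) BW = 6.953e+04 Hz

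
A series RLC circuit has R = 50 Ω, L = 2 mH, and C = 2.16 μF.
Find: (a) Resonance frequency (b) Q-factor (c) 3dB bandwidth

Step 1 — Resonance condition Im(Z)=0 gives ω₀ = 1/√(LC).
Step 2 — ω₀ = 1/√(0.002·2.16e-06) = 1.521e+04 rad/s.
Step 3 — f₀ = ω₀/(2π) = 2421 Hz.
Step 4 — Series Q: Q = ω₀L/R = 1.521e+04·0.002/50 = 0.6086.
Step 5 — 3dB bandwidth: Δω = ω₀/Q = 2.5e+04 rad/s; BW = Δω/(2π) = 3979 Hz.

(a) f₀ = 2421 Hz  (b) Q = 0.6086  (c) BW = 3979 Hz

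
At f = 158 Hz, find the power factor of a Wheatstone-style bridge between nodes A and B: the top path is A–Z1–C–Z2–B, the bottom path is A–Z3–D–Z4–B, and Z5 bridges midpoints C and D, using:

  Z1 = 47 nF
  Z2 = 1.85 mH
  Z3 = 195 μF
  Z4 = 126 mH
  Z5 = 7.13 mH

Step 1 — Angular frequency: ω = 2π·f = 2π·158 = 992.7 rad/s.
Step 2 — Component impedances:
  Z1: Z = 1/(jωC) = -j/(ω·C) = 0 - j2.143e+04 Ω
  Z2: Z = jωL = j·992.7·0.00185 = 0 + j1.837 Ω
  Z3: Z = 1/(jωC) = -j/(ω·C) = 0 - j5.166 Ω
  Z4: Z = jωL = j·992.7·0.126 = 0 + j125.1 Ω
  Z5: Z = jωL = j·992.7·0.00713 = 0 + j7.078 Ω
Step 3 — Bridge requires nodal analysis (the Z5 bridge couples midpoints C and D, so the two paths cannot be reduced to a simple series/parallel combination). Setting node B to ground and injecting 1 A at node A, the 3-node admittance system at A, C, D solves to V_A = Z_AB = 0 + j3.156 Ω = 3.156∠90.0° Ω.
Step 4 — Power factor: PF = cos(φ) = Re(Z)/|Z| = 0/3.156 = 0.
Step 5 — Type: Im(Z) = 3.156 ⇒ lagging (phase φ = 90.0°).

PF = 0 (lagging, φ = 90.0°)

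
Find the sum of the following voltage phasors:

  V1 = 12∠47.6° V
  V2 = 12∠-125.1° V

Step 1 — Convert each phasor to rectangular form:
  V1 = 12·(cos(47.6°) + j·sin(47.6°)) = 8.092 + j8.861 V
  V2 = 12·(cos(-125.1°) + j·sin(-125.1°)) = -6.9 - j9.818 V
Step 2 — Sum components: V_total = 1.192 - j0.9563 V.
Step 3 — Convert to polar: |V_total| = 1.528 V, ∠V_total = -38.7°.

V_total = 1.528∠-38.7° V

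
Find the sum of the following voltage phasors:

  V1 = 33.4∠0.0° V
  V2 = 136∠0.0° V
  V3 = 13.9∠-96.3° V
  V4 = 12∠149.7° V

Step 1 — Convert each phasor to rectangular form:
  V1 = 33.4·(cos(0.0°) + j·sin(0.0°)) = 33.4 V
  V2 = 136·(cos(0.0°) + j·sin(0.0°)) = 136 V
  V3 = 13.9·(cos(-96.3°) + j·sin(-96.3°)) = -1.525 - j13.82 V
  V4 = 12·(cos(149.7°) + j·sin(149.7°)) = -10.36 + j6.054 V
Step 2 — Sum components: V_total = 157.5 - j7.762 V.
Step 3 — Convert to polar: |V_total| = 157.7 V, ∠V_total = -2.8°.

V_total = 157.7∠-2.8° V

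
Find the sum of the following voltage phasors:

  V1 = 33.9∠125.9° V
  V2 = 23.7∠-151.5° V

Step 1 — Convert each phasor to rectangular form:
  V1 = 33.9·(cos(125.9°) + j·sin(125.9°)) = -19.88 + j27.46 V
  V2 = 23.7·(cos(-151.5°) + j·sin(-151.5°)) = -20.83 - j11.31 V
Step 2 — Sum components: V_total = -40.71 + j16.15 V.
Step 3 — Convert to polar: |V_total| = 43.79 V, ∠V_total = 158.4°.

V_total = 43.79∠158.4° V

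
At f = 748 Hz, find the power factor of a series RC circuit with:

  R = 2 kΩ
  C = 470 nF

Step 1 — Angular frequency: ω = 2π·f = 2π·748 = 4700 rad/s.
Step 2 — Component impedances:
  R: Z = R = 2000 Ω
  C: Z = 1/(jωC) = -j/(ω·C) = 0 - j452.7 Ω
Step 3 — Series combination: Z_total = R + C = 2000 - j452.7 Ω = 2051∠-12.8° Ω.
Step 4 — Power factor: PF = cos(φ) = Re(Z)/|Z| = 2000/2050.6 = 0.9753.
Step 5 — Type: Im(Z) = -452.7 ⇒ leading (phase φ = -12.8°).

PF = 0.9753 (leading, φ = -12.8°)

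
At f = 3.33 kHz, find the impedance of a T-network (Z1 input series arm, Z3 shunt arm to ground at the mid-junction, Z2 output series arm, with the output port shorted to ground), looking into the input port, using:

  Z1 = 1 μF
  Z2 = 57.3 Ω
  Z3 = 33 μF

Step 1 — Angular frequency: ω = 2π·f = 2π·3330 = 2.092e+04 rad/s.
Step 2 — Component impedances:
  Z1: Z = 1/(jωC) = -j/(ω·C) = 0 - j47.79 Ω
  Z2: Z = R = 57.3 Ω
  Z3: Z = 1/(jωC) = -j/(ω·C) = 0 - j1.448 Ω
Step 3 — With the output port shorted to ground, the output series arm Z2 runs from the junction to ground; the shunt arm Z3 also runs from the junction to ground. They appear in parallel: Z3 || Z2 = 0.03658 - j1.447 Ω.
Step 4 — Series with input arm Z1: Z_in = Z1 + (Z3 || Z2) = 0.03658 - j49.24 Ω = 49.24∠-90.0° Ω.

Z = 0.03658 - j49.24 Ω = 49.24∠-90.0° Ω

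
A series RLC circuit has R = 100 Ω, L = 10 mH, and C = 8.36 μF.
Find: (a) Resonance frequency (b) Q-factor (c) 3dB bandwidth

Step 1 — Resonance condition Im(Z)=0 gives ω₀ = 1/√(LC).
Step 2 — ω₀ = 1/√(0.01·8.36e-06) = 3459 rad/s.
Step 3 — f₀ = ω₀/(2π) = 550.4 Hz.
Step 4 — Series Q: Q = ω₀L/R = 3459·0.01/100 = 0.3459.
Step 5 — 3dB bandwidth: Δω = ω₀/Q = 1e+04 rad/s; BW = Δω/(2π) = 1592 Hz.

(a) f₀ = 550.4 Hz  (b) Q = 0.3459  (c) BW = 1592 Hz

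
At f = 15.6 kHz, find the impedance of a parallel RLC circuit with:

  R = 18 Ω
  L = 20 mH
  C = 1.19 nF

Step 1 — Angular frequency: ω = 2π·f = 2π·1.56e+04 = 9.802e+04 rad/s.
Step 2 — Component impedances:
  R: Z = R = 18 Ω
  L: Z = jωL = j·9.802e+04·0.02 = 0 + j1960 Ω
  C: Z = 1/(jωC) = -j/(ω·C) = 0 - j8573 Ω
Step 3 — Parallel combination: 1/Z_total = 1/R + 1/L + 1/C; Z_total = 18 + j0.1275 Ω = 18∠0.4° Ω.

Z = 18 + j0.1275 Ω = 18∠0.4° Ω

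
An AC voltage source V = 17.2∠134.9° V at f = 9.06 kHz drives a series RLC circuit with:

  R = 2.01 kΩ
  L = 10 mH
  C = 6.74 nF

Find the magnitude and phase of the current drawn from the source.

Step 1 — Angular frequency: ω = 2π·f = 2π·9060 = 5.693e+04 rad/s.
Step 2 — Component impedances:
  R: Z = R = 2010 Ω
  L: Z = jωL = j·5.693e+04·0.01 = 0 + j569.3 Ω
  C: Z = 1/(jωC) = -j/(ω·C) = 0 - j2606 Ω
Step 3 — Series combination: Z_total = R + L + C = 2010 - j2037 Ω = 2862∠-45.4° Ω.
Step 4 — Source phasor: V = 17.2∠134.9° V = -12.14 + j12.18 V.
Step 5 — Ohm's law: I = V / Z_total = (-12.14 + j12.18) / (2010 - j2037) = -0.00601 - j2.974e-05 A.
Step 6 — Convert to polar: |I| = 0.00601 A, ∠I = -179.7°.

I = 0.00601∠-179.7° A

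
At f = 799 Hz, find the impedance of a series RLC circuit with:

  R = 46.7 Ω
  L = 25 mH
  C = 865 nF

Step 1 — Angular frequency: ω = 2π·f = 2π·799 = 5020 rad/s.
Step 2 — Component impedances:
  R: Z = R = 46.7 Ω
  L: Z = jωL = j·5020·0.025 = 0 + j125.5 Ω
  C: Z = 1/(jωC) = -j/(ω·C) = 0 - j230.3 Ω
Step 3 — Series combination: Z_total = R + L + C = 46.7 - j104.8 Ω = 114.7∠-66.0° Ω.

Z = 46.7 - j104.8 Ω = 114.7∠-66.0° Ω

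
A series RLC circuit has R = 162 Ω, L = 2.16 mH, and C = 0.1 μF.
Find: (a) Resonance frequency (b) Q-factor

Step 1 — Resonance condition Im(Z)=0 gives ω₀ = 1/√(LC).
Step 2 — ω₀ = 1/√(0.00216·1e-07) = 6.804e+04 rad/s.
Step 3 — f₀ = ω₀/(2π) = 1.083e+04 Hz.
Step 4 — Series Q: Q = ω₀L/R = 6.804e+04·0.00216/162 = 0.9072.

(a) f₀ = 1.083e+04 Hz  (b) Q = 0.9072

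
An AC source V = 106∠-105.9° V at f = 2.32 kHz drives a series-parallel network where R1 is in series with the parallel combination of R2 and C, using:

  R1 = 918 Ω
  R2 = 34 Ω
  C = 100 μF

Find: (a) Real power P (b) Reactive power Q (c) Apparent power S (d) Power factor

Step 1 — Angular frequency: ω = 2π·f = 2π·2320 = 1.458e+04 rad/s.
Step 2 — Component impedances:
  R1: Z = R = 918 Ω
  R2: Z = R = 34 Ω
  C: Z = 1/(jωC) = -j/(ω·C) = 0 - j0.686 Ω
Step 3 — Parallel branch: R2 || C = 1/(1/R2 + 1/C) = 0.01384 - j0.6857 Ω.
Step 4 — Series with R1: Z_total = R1 + (R2 || C) = 918 - j0.6857 Ω = 918∠-0.0° Ω.
Step 5 — Source phasor: V = 106∠-105.9° V = -29.04 - j101.9 V.
Step 6 — Current: I = V / Z = -0.03155 - j0.1111 A = 0.1155∠-105.9° A.
Step 7 — Complex power: S = V·I* = 12.24 - j0.009143 VA.
Step 8 — Real power: P = Re(S) = 12.24 W.
Step 9 — Reactive power: Q = Im(S) = -0.009143 VAR.
Step 10 — Apparent power: |S| = 12.24 VA.
Step 11 — Power factor: PF = P/|S| = 1 (leading).

(a) P = 12.24 W  (b) Q = -0.009143 VAR  (c) S = 12.24 VA  (d) PF = 1 (leading)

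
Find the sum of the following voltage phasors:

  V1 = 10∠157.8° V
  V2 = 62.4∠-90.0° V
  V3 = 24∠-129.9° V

Step 1 — Convert each phasor to rectangular form:
  V1 = 10·(cos(157.8°) + j·sin(157.8°)) = -9.259 + j3.778 V
  V2 = 62.4·(cos(-90.0°) + j·sin(-90.0°)) = 0 - j62.4 V
  V3 = 24·(cos(-129.9°) + j·sin(-129.9°)) = -15.39 - j18.41 V
Step 2 — Sum components: V_total = -24.65 - j77.03 V.
Step 3 — Convert to polar: |V_total| = 80.88 V, ∠V_total = -107.7°.

V_total = 80.88∠-107.7° V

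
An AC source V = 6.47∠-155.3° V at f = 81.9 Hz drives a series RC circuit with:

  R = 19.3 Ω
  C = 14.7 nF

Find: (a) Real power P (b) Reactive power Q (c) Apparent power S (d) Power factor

Step 1 — Angular frequency: ω = 2π·f = 2π·81.9 = 514.6 rad/s.
Step 2 — Component impedances:
  R: Z = R = 19.3 Ω
  C: Z = 1/(jωC) = -j/(ω·C) = 0 - j1.322e+05 Ω
Step 3 — Series combination: Z_total = R + C = 19.3 - j1.322e+05 Ω = 1.322e+05∠-90.0° Ω.
Step 4 — Source phasor: V = 6.47∠-155.3° V = -5.878 - j2.704 V.
Step 5 — Current: I = V / Z = 2.044e-05 - j4.447e-05 A = 4.894e-05∠-65.3° A.
Step 6 — Complex power: S = V·I* = 4.623e-08 - j0.0003167 VA.
Step 7 — Real power: P = Re(S) = 4.623e-08 W.
Step 8 — Reactive power: Q = Im(S) = -0.0003167 VAR.
Step 9 — Apparent power: |S| = 0.0003167 VA.
Step 10 — Power factor: PF = P/|S| = 0.000146 (leading).

(a) P = 4.623e-08 W  (b) Q = -0.0003167 VAR  (c) S = 0.0003167 VA  (d) PF = 0.000146 (leading)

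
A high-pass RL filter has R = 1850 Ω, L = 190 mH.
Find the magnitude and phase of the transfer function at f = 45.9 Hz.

Step 1 — Angular frequency: ω = 2π·45.9 = 288.4 rad/s.
Step 2 — Transfer function: H(jω) = jωL/(R + jωL).
Step 3 — Numerator jωL = j·54.8; denominator R + jωL = 1850 + j54.8.
Step 4 — H = 0.0008765 + j0.02959.
Step 5 — Magnitude: |H| = 0.02961 (-30.6 dB); phase: φ = 88.3°.

|H| = 0.02961 (-30.6 dB), φ = 88.3°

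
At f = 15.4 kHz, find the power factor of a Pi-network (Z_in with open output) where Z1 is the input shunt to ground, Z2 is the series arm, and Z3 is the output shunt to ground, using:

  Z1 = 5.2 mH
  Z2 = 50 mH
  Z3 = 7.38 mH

Step 1 — Angular frequency: ω = 2π·f = 2π·1.54e+04 = 9.676e+04 rad/s.
Step 2 — Component impedances:
  Z1: Z = jωL = j·9.676e+04·0.0052 = 0 + j503.2 Ω
  Z2: Z = jωL = j·9.676e+04·0.05 = 0 + j4838 Ω
  Z3: Z = jωL = j·9.676e+04·0.00738 = 0 + j714.1 Ω
Step 3 — With open output, the series arm Z2 and the output shunt Z3 appear in series to ground: Z2 + Z3 = 0 + j5552 Ω.
Step 4 — Parallel with input shunt Z1: Z_in = Z1 || (Z2 + Z3) = 0 + j461.3 Ω = 461.3∠90.0° Ω.
Step 5 — Power factor: PF = cos(φ) = Re(Z)/|Z| = -0/461.3 = -0.
Step 6 — Type: Im(Z) = 461.3 ⇒ lagging (phase φ = 90.0°).

PF = -0 (lagging, φ = 90.0°)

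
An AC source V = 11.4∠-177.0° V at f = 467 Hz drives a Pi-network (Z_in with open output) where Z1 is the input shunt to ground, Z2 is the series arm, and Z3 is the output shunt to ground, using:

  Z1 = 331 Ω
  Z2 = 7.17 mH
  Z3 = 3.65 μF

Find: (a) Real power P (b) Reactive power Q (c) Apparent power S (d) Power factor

Step 1 — Angular frequency: ω = 2π·f = 2π·467 = 2934 rad/s.
Step 2 — Component impedances:
  Z1: Z = R = 331 Ω
  Z2: Z = jωL = j·2934·0.00717 = 0 + j21.04 Ω
  Z3: Z = 1/(jωC) = -j/(ω·C) = 0 - j93.37 Ω
Step 3 — With open output, the series arm Z2 and the output shunt Z3 appear in series to ground: Z2 + Z3 = 0 - j72.33 Ω.
Step 4 — Parallel with input shunt Z1: Z_in = Z1 || (Z2 + Z3) = 15.09 - j69.04 Ω = 70.66∠-77.7° Ω.
Step 5 — Source phasor: V = 11.4∠-177.0° V = -11.38 - j0.5966 V.
Step 6 — Current: I = V / Z = -0.02615 - j0.1592 A = 0.1613∠-99.3° A.
Step 7 — Complex power: S = V·I* = 0.3926 - j1.797 VA.
Step 8 — Real power: P = Re(S) = 0.3926 W.
Step 9 — Reactive power: Q = Im(S) = -1.797 VAR.
Step 10 — Apparent power: |S| = 1.839 VA.
Step 11 — Power factor: PF = P/|S| = 0.2135 (leading).

(a) P = 0.3926 W  (b) Q = -1.797 VAR  (c) S = 1.839 VA  (d) PF = 0.2135 (leading)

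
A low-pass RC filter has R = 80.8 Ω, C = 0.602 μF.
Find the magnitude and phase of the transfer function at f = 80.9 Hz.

Step 1 — Angular frequency: ω = 2π·80.9 = 508.3 rad/s.
Step 2 — Transfer function: H(jω) = 1/(1 + jωRC).
Step 3 — Denominator: 1 + jωRC = 1 + j·508.3·80.8·6.02e-07 = 1 + j0.02472.
Step 4 — H = 0.9994 - j0.02471.
Step 5 — Magnitude: |H| = 0.9997 (-0.0 dB); phase: φ = -1.4°.

|H| = 0.9997 (-0.0 dB), φ = -1.4°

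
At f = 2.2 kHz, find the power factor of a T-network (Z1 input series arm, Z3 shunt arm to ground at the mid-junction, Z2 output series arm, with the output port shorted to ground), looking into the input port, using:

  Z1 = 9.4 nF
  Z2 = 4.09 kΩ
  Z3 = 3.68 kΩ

Step 1 — Angular frequency: ω = 2π·f = 2π·2200 = 1.382e+04 rad/s.
Step 2 — Component impedances:
  Z1: Z = 1/(jωC) = -j/(ω·C) = 0 - j7696 Ω
  Z2: Z = R = 4090 Ω
  Z3: Z = R = 3680 Ω
Step 3 — With the output port shorted to ground, the output series arm Z2 runs from the junction to ground; the shunt arm Z3 also runs from the junction to ground. They appear in parallel: Z3 || Z2 = 1937 Ω.
Step 4 — Series with input arm Z1: Z_in = Z1 + (Z3 || Z2) = 1937 - j7696 Ω = 7936∠-75.9° Ω.
Step 5 — Power factor: PF = cos(φ) = Re(Z)/|Z| = 1937/7936 = 0.2441.
Step 6 — Type: Im(Z) = -7696 ⇒ leading (phase φ = -75.9°).

PF = 0.2441 (leading, φ = -75.9°)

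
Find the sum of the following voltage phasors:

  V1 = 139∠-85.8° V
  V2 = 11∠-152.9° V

Step 1 — Convert each phasor to rectangular form:
  V1 = 139·(cos(-85.8°) + j·sin(-85.8°)) = 10.18 - j138.6 V
  V2 = 11·(cos(-152.9°) + j·sin(-152.9°)) = -9.792 - j5.011 V
Step 2 — Sum components: V_total = 0.3878 - j143.6 V.
Step 3 — Convert to polar: |V_total| = 143.6 V, ∠V_total = -89.8°.

V_total = 143.6∠-89.8° V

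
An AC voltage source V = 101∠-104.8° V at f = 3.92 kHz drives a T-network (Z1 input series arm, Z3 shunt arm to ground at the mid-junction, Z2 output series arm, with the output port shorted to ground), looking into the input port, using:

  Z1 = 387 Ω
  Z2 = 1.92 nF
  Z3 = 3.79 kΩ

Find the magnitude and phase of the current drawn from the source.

Step 1 — Angular frequency: ω = 2π·f = 2π·3920 = 2.463e+04 rad/s.
Step 2 — Component impedances:
  Z1: Z = R = 387 Ω
  Z2: Z = 1/(jωC) = -j/(ω·C) = 0 - j2.115e+04 Ω
  Z3: Z = R = 3790 Ω
Step 3 — With the output port shorted to ground, the output series arm Z2 runs from the junction to ground; the shunt arm Z3 also runs from the junction to ground. They appear in parallel: Z3 || Z2 = 3672 - j658.1 Ω.
Step 4 — Series with input arm Z1: Z_in = Z1 + (Z3 || Z2) = 4059 - j658.1 Ω = 4112∠-9.2° Ω.
Step 5 — Source phasor: V = 101∠-104.8° V = -25.8 - j97.65 V.
Step 6 — Ohm's law: I = V / Z_total = (-25.8 - j97.65) / (4059 - j658.1) = -0.002393 - j0.02445 A.
Step 7 — Convert to polar: |I| = 0.02456 A, ∠I = -95.6°.

I = 0.02456∠-95.6° A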